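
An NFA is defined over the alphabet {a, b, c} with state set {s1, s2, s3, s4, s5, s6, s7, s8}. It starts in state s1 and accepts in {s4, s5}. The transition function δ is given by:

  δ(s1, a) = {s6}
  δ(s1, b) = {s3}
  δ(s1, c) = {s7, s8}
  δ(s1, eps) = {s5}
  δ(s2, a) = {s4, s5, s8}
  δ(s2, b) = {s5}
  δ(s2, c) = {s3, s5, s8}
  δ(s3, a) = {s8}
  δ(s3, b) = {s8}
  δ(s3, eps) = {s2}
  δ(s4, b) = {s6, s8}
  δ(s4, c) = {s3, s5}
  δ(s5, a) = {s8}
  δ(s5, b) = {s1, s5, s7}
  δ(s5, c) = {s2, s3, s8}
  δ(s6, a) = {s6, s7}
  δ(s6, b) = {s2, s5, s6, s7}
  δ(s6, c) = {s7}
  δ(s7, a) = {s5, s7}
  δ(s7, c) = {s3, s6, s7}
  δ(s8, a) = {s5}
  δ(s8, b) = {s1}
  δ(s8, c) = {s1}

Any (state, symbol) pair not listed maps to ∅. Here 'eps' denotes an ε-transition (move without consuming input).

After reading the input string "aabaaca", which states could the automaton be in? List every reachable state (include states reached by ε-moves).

{s4, s5, s6, s7, s8}

Start: ε-closure({s1}) = {s1, s5}.
Read 'a': {s1, s5} → {s6, s8}.
Read 'a': {s6, s8} → {s5, s6, s7}.
Read 'b': {s5, s6, s7} → {s1, s2, s5, s6, s7}.
Read 'a': {s1, s2, s5, s6, s7} → {s4, s5, s6, s7, s8}.
Read 'a': {s4, s5, s6, s7, s8} → {s5, s6, s7, s8}.
Read 'c': {s5, s6, s7, s8} → {s1, s2, s3, s5, s6, s7, s8}.
Read 'a': {s1, s2, s3, s5, s6, s7, s8} → {s4, s5, s6, s7, s8}.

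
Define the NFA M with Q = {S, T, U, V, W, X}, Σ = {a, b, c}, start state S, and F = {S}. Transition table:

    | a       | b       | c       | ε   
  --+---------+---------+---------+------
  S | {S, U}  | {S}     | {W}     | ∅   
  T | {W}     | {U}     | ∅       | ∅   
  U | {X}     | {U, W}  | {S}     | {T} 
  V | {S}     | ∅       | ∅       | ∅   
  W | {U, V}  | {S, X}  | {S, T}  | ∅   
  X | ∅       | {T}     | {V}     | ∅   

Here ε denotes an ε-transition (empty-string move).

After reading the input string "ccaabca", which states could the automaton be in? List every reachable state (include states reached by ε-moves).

{S, T, U, V, W}

Start in {S}.
Read 'c': {S} → {W}.
Read 'c': {W} → {S, T}.
Read 'a': {S, T} → {S, T, U, W}.
Read 'a': {S, T, U, W} → {S, T, U, V, W, X}.
Read 'b': {S, T, U, V, W, X} → {S, T, U, W, X}.
Read 'c': {S, T, U, W, X} → {S, T, V, W}.
Read 'a': {S, T, V, W} → {S, T, U, V, W}.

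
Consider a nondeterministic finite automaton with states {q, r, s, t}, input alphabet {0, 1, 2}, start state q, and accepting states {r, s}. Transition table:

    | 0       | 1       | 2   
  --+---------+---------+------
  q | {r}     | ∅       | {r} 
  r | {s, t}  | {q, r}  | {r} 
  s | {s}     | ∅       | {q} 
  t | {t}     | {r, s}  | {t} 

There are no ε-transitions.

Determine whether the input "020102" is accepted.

No

Start in {q}.
Read '0': q→{r}; now {r}.
Read '2': r→{r}; now {r}.
Read '0': r→{s, t}; now {s, t}.
Read '1': s→∅, t→{r, s}; now {r, s}.
Read '0': r→{s, t}, s→{s}; now {s, t}.
Read '2': s→{q}, t→{t}; now {q, t}.
The final set {q, t} contains no accepting state.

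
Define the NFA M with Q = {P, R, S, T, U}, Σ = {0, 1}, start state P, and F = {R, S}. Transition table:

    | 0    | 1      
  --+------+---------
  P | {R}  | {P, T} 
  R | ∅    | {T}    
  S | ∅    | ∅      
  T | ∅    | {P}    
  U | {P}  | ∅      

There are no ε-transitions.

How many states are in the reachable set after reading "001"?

0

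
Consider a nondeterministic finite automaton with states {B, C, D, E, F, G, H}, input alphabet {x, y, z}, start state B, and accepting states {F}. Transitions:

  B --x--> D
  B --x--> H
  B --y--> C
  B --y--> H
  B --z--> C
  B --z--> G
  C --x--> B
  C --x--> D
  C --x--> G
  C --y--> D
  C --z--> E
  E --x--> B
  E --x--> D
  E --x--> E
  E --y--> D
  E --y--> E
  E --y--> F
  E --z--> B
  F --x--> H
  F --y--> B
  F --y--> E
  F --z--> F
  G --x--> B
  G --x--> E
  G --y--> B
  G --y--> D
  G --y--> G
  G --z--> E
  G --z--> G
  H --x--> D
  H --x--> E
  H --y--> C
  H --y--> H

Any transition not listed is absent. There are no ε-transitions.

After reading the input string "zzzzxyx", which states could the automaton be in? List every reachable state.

{B, D, E, G, H}

Start in {B}.
Read 'z': {B} → {C, G}.
Read 'z': {C, G} → {E, G}.
Read 'z': {E, G} → {B, E, G}.
Read 'z': {B, E, G} → {B, C, E, G}.
Read 'x': {B, C, E, G} → {B, D, E, G, H}.
Read 'y': {B, D, E, G, H} → {B, C, D, E, F, G, H}.
Read 'x': {B, C, D, E, F, G, H} → {B, D, E, G, H}.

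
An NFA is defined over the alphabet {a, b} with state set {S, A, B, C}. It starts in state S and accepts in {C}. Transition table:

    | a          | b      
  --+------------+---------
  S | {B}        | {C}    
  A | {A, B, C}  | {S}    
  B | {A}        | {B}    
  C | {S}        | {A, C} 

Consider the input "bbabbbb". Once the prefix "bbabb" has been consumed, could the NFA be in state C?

Start in {S}.
Read 'b': S→{C}; now {C}.
Read 'b': C→{A, C}; now {A, C}.
Read 'a': A→{A, B, C}, C→{S}; now {S, A, B, C}.
Read 'b': S→{C}, A→{S}, B→{B}, C→{A, C}; now {S, A, B, C}.
Read 'b': S→{C}, A→{S}, B→{B}, C→{A, C}; now {S, A, B, C}.
State C is in {S, A, B, C}.

Yes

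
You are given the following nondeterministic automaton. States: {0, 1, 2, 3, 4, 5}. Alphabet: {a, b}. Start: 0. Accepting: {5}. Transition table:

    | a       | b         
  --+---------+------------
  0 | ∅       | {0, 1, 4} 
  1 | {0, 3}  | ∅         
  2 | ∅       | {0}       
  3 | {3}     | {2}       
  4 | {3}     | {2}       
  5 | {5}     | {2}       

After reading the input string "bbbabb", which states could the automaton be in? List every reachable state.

{0, 1, 2, 4}

Start in {0}.
Read 'b': {0} → {0, 1, 4}.
Read 'b': {0, 1, 4} → {0, 1, 2, 4}.
Read 'b': {0, 1, 2, 4} → {0, 1, 2, 4}.
Read 'a': {0, 1, 2, 4} → {0, 3}.
Read 'b': {0, 3} → {0, 1, 2, 4}.
Read 'b': {0, 1, 2, 4} → {0, 1, 2, 4}.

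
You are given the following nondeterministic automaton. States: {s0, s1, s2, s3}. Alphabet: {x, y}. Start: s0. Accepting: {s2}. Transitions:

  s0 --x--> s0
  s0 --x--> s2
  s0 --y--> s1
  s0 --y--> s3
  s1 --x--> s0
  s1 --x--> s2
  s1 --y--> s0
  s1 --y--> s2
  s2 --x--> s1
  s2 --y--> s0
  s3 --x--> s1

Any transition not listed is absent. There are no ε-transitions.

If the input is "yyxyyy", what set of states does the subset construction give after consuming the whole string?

Start in {s0}.
Read 'y': {s0} → {s1, s3}.
Read 'y': {s1, s3} → {s0, s2}.
Read 'x': {s0, s2} → {s0, s1, s2}.
Read 'y': {s0, s1, s2} → {s0, s1, s2, s3}.
Read 'y': {s0, s1, s2, s3} → {s0, s1, s2, s3}.
Read 'y': {s0, s1, s2, s3} → {s0, s1, s2, s3}.

{s0, s1, s2, s3}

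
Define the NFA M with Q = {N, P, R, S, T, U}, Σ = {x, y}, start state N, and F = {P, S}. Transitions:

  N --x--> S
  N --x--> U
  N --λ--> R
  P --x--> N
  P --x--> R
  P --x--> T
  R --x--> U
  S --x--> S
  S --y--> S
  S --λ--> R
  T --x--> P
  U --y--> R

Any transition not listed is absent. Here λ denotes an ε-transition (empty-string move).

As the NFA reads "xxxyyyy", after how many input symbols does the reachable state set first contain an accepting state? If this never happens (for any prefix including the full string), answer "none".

Start: ε-closure({N}) = {N, R}.
Read 'x': {N, R} → {R, S, U}.
None of the earlier sets intersect F, but {R, S, U} does.

1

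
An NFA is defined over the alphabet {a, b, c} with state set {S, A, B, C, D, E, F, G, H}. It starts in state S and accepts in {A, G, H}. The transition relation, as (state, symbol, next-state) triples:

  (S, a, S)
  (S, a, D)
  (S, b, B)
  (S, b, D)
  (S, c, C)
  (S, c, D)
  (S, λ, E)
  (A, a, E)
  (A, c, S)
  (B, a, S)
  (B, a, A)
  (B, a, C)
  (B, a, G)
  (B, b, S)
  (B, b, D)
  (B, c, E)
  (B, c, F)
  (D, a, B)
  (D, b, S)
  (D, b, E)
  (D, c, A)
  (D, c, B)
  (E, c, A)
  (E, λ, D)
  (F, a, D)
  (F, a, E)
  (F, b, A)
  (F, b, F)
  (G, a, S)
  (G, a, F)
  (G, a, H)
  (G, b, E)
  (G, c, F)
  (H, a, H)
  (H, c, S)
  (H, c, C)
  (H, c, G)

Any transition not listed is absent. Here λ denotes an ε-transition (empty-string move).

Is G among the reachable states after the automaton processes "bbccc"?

Start: ε-closure({S}) = {S, D, E}.
Read 'b': S→{B, D}, D→{S, E}, E→∅; now {S, B, D, E}.
Read 'b': S→{B, D}, B→{S, D}, D→{S, E}, E→∅; now {S, B, D, E}.
Read 'c': S→{C, D}, B→{E, F}, D→{A, B}, E→{A}; now {A, B, C, D, E, F}.
Read 'c': A→{S}, B→{E, F}, C→∅, D→{A, B}, E→{A}, F→∅; union {S, A, B, E, F}; ε-closure = {S, A, B, D, E, F}.
Read 'c': S→{C, D}, A→{S}, B→{E, F}, D→{A, B}, E→{A}, F→∅; now {S, A, B, C, D, E, F}.
State G is not in {S, A, B, C, D, E, F}.

No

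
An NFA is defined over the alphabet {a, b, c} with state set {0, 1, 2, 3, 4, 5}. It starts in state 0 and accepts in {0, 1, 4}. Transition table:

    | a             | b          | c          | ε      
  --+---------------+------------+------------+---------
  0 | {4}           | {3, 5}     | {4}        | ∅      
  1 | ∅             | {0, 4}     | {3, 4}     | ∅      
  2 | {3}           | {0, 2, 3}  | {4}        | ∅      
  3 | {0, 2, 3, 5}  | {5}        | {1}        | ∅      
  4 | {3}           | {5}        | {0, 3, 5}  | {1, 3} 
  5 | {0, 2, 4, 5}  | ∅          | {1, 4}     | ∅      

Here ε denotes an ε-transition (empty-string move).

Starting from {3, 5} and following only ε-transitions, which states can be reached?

{3, 5}

Begin with {3, 5}.
No ε-moves leave this set, so the closure equals the set itself.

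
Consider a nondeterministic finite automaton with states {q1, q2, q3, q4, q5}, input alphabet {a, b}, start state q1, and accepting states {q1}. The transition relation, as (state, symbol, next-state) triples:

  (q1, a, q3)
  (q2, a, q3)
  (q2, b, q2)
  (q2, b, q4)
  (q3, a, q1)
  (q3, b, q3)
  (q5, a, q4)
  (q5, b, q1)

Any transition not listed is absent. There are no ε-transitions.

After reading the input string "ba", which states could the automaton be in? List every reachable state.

∅

Start in {q1}.
Read 'b': {q1} → ∅.
The set is empty and remains empty for the remaining 1 symbol.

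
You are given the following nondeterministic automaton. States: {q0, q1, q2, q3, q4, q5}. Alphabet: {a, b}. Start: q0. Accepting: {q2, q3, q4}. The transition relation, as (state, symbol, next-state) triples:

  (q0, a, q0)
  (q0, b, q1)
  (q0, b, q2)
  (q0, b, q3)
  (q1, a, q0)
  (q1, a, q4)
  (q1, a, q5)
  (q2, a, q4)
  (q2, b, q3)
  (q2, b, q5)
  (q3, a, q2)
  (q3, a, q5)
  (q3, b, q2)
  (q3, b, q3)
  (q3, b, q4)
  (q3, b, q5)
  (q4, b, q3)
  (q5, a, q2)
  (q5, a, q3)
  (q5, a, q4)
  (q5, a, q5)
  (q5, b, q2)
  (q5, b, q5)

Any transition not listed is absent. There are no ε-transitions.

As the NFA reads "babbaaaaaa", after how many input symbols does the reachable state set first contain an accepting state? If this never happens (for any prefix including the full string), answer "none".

1

Start in {q0}.
Read 'b': {q0} → {q1, q2, q3}.
None of the earlier sets intersect F, but {q1, q2, q3} does.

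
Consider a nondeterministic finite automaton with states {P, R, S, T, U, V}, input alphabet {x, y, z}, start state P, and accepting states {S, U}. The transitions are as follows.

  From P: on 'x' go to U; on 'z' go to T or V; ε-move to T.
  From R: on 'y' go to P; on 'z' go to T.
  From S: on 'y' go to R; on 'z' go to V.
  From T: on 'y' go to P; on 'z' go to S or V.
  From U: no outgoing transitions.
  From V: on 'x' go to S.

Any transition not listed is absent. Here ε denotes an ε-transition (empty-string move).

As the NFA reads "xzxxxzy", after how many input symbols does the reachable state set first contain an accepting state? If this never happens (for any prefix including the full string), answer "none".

Start: ε-closure({P}) = {P, T}.
Read 'x': {P, T} → {U}.
None of the earlier sets intersect F, but {U} does.

1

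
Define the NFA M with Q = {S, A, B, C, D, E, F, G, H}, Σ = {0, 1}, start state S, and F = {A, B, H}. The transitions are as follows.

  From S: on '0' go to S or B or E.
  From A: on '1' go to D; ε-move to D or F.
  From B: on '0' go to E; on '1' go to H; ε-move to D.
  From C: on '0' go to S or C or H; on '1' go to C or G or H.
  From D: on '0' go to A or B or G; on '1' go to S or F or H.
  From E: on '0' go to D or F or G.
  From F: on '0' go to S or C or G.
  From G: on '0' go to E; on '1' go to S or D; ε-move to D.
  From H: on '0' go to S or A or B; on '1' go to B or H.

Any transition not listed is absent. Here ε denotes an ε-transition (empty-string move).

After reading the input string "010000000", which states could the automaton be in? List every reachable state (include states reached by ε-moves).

{S, A, B, C, D, E, F, G, H}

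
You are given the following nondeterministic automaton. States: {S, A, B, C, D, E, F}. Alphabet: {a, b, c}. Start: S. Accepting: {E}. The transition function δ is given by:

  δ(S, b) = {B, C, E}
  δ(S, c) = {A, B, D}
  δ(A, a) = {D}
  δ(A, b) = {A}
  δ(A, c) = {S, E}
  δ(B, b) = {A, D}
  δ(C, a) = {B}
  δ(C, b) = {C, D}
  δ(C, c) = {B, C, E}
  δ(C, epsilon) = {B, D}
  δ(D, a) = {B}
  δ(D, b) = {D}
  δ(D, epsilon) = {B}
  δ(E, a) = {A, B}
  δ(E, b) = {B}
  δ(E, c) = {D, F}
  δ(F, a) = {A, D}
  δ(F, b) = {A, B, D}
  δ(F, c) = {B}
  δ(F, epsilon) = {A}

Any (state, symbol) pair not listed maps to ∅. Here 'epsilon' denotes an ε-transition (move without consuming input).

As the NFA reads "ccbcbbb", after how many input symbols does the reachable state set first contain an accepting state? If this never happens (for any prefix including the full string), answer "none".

Start in {S}.
Read 'c': {S} → {A, B, D}.
Read 'c': {A, B, D} → {S, E}.
None of the earlier sets intersect F, but {S, E} does.

2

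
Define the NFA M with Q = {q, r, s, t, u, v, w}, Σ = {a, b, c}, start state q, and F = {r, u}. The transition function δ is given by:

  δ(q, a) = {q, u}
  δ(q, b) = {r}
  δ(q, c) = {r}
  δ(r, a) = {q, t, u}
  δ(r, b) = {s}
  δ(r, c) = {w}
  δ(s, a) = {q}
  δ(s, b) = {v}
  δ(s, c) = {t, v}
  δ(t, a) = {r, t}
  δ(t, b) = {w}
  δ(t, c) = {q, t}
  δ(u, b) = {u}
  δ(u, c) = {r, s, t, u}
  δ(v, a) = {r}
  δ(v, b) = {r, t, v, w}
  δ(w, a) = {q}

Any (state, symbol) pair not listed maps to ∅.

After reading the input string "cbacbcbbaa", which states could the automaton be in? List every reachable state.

{q, r, t, u}

Start in {q}.
Read 'c': q→{r}; now {r}.
Read 'b': r→{s}; now {s}.
Read 'a': s→{q}; now {q}.
Read 'c': q→{r}; now {r}.
Read 'b': r→{s}; now {s}.
Read 'c': s→{t, v}; now {t, v}.
Read 'b': t→{w}, v→{r, t, v, w}; now {r, t, v, w}.
Read 'b': r→{s}, t→{w}, v→{r, t, v, w}, w→∅; now {r, s, t, v, w}.
Read 'a': r→{q, t, u}, s→{q}, t→{r, t}, v→{r}, w→{q}; now {q, r, t, u}.
Read 'a': q→{q, u}, r→{q, t, u}, t→{r, t}, u→∅; now {q, r, t, u}.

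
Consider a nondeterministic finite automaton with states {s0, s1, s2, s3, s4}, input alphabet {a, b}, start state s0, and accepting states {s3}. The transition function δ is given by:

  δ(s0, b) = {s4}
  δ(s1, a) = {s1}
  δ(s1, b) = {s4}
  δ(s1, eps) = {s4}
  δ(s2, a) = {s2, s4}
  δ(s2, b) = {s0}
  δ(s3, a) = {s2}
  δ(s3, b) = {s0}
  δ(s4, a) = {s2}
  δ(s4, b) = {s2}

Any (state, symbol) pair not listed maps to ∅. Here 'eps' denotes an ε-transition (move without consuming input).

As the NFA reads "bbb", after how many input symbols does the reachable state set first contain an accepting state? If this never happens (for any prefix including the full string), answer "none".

none

Start in {s0}.
Read 'b': s0→{s4}; now {s4}.
Read 'b': s4→{s2}; now {s2}.
Read 'b': s2→{s0}; now {s0}.
No reachable set along the way intersects F.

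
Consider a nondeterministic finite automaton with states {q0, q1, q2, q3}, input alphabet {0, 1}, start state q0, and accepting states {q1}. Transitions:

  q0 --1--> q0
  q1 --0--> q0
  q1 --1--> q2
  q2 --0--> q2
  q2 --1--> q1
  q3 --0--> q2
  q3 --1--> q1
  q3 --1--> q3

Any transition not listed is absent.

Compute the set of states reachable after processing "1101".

Start in {q0}.
Read '1': {q0} → {q0}.
Read '1': {q0} → {q0}.
Read '0': {q0} → ∅.
The set is empty and remains empty for the remaining 1 symbol.

∅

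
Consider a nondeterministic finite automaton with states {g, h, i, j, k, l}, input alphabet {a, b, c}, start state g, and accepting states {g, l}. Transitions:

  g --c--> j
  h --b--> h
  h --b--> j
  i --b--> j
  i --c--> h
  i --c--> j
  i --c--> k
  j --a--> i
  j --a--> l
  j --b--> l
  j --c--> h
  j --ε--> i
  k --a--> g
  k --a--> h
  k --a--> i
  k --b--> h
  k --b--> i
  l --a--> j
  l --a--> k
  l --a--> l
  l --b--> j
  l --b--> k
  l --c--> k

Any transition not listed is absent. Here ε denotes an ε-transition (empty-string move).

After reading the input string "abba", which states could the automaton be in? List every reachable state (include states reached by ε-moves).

∅

Start in {g}.
Read 'a': g→∅; now ∅.
The set is empty and remains empty for the remaining 3 symbols.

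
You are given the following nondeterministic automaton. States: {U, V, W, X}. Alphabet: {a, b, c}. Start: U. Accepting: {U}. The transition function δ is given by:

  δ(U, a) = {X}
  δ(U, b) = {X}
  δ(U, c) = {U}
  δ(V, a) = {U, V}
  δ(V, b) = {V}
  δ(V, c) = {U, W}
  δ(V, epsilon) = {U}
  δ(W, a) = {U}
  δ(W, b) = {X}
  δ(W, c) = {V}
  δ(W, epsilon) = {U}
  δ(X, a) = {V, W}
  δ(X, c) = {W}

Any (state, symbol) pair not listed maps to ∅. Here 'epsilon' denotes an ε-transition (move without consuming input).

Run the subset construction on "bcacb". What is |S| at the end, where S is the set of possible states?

1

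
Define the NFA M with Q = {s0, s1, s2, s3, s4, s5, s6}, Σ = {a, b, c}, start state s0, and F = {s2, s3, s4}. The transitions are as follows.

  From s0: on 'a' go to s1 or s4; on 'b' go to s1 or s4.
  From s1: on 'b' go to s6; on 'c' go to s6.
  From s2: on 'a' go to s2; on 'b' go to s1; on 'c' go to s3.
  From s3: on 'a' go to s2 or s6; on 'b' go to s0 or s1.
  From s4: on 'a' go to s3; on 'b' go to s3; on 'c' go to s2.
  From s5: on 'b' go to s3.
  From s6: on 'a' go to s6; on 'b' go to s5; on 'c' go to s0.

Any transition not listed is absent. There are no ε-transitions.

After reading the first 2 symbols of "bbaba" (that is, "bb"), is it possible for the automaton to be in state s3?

Start in {s0}.
Read 'b': {s0} → {s1, s4}.
Read 'b': {s1, s4} → {s3, s6}.
State s3 is in {s3, s6}.

Yes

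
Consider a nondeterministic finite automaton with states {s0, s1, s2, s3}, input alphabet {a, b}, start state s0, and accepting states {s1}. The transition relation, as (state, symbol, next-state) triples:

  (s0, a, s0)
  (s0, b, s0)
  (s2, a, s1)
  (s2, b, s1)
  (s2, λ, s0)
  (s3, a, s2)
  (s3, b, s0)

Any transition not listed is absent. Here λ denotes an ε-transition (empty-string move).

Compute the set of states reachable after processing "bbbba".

{s0}

Start in {s0}.
Read 'b': {s0} → {s0}.
Read 'b': {s0} → {s0}.
Read 'b': {s0} → {s0}.
Read 'b': {s0} → {s0}.
Read 'a': {s0} → {s0}.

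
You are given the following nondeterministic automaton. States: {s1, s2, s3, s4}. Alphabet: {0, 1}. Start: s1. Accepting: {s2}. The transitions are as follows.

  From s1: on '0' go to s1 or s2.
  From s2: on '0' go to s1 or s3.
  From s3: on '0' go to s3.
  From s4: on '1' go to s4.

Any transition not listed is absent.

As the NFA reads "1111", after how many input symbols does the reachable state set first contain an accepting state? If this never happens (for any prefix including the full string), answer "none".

none

Start in {s1}.
Read '1': s1→∅; now ∅.
The set is empty and remains empty for the remaining 3 symbols.
No reachable set along the way intersects F.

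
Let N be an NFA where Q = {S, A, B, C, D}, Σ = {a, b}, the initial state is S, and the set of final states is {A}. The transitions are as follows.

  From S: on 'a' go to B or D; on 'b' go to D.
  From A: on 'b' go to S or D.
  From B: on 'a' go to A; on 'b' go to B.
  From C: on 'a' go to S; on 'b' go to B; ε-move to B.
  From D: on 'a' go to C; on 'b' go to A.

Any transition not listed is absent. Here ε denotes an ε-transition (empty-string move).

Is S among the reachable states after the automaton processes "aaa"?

Yes

Start in {S}.
Read 'a': {S} → {B, D}.
Read 'a': {B, D} → {A, B, C}.
Read 'a': {A, B, C} → {S, A}.
State S is in {S, A}.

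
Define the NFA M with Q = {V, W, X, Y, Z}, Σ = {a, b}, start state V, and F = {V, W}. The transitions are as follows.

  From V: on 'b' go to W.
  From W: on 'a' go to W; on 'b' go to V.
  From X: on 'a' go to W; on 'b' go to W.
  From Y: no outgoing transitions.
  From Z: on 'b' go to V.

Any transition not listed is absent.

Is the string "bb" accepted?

Yes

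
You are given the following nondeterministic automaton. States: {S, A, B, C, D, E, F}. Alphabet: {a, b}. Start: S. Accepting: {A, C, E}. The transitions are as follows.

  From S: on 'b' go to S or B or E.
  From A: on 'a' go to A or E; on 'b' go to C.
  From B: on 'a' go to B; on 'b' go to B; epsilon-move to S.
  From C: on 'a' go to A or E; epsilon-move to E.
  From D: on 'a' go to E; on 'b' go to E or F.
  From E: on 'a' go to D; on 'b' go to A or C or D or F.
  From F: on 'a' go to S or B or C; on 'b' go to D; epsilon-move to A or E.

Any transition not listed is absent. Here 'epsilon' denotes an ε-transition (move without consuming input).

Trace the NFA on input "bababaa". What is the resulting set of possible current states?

{S, A, B, D, E}

Start in {S}.
Read 'b': {S} → {S, B, E}.
Read 'a': {S, B, E} → {S, B, D}.
Read 'b': {S, B, D} → {S, A, B, E, F}.
Read 'a': {S, A, B, E, F} → {S, A, B, C, D, E}.
Read 'b': {S, A, B, C, D, E} → {S, A, B, C, D, E, F}.
Read 'a': {S, A, B, C, D, E, F} → {S, A, B, C, D, E}.
Read 'a': {S, A, B, C, D, E} → {S, A, B, D, E}.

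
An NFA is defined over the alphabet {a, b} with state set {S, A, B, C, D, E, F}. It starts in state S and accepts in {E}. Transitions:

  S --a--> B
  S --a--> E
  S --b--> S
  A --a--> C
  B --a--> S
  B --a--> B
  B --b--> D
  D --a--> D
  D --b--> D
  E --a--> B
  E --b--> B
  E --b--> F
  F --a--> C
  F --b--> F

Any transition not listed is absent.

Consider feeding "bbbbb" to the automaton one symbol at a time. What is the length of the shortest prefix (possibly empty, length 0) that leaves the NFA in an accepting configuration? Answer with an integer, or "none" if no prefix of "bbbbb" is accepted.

Start in {S}.
Read 'b': {S} → {S}.
Read 'b': {S} → {S}.
Read 'b': {S} → {S}.
Read 'b': {S} → {S}.
Read 'b': {S} → {S}.
No reachable set along the way intersects F.

none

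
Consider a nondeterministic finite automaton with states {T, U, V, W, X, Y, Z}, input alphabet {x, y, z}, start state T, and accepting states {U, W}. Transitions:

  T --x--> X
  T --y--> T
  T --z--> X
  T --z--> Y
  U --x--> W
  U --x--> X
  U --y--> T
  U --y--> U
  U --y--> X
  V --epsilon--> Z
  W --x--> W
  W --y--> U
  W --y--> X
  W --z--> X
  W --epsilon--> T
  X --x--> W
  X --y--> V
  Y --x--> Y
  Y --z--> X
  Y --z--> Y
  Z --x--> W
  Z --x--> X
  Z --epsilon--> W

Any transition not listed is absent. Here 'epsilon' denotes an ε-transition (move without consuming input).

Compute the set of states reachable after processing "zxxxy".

{T, U, V, W, X, Z}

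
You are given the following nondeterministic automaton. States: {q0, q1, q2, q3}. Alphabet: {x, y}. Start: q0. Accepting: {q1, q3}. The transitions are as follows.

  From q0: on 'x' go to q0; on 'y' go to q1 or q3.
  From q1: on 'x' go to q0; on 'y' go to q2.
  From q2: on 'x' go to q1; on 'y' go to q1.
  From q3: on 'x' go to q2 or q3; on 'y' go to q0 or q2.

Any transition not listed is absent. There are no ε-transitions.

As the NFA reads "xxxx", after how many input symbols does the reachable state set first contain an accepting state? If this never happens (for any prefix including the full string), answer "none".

none

Start in {q0}.
Read 'x': {q0} → {q0}.
Read 'x': {q0} → {q0}.
Read 'x': {q0} → {q0}.
Read 'x': {q0} → {q0}.
No reachable set along the way intersects F.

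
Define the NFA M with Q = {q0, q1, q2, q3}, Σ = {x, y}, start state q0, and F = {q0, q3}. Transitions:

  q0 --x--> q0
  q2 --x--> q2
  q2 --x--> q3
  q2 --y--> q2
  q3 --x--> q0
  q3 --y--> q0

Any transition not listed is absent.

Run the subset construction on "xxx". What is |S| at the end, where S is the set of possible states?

Start in {q0}.
Read 'x': {q0} → {q0}.
Read 'x': {q0} → {q0}.
Read 'x': {q0} → {q0}.
That set has 1 state.

1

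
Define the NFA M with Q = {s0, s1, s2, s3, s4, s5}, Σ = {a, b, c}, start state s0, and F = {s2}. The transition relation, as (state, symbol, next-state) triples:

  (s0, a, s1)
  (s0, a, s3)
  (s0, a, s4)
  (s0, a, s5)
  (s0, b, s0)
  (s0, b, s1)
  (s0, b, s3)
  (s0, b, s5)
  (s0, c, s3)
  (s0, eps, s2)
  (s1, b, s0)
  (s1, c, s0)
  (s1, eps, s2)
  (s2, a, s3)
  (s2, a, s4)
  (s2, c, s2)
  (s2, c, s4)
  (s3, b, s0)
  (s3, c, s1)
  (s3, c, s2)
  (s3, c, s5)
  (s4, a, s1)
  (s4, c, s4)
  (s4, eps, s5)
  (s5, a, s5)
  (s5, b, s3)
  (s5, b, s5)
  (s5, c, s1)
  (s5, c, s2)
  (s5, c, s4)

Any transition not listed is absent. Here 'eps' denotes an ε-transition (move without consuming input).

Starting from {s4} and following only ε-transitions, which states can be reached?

{s4, s5}

Begin with {s4}.
ε-move s4 → s5; add s5.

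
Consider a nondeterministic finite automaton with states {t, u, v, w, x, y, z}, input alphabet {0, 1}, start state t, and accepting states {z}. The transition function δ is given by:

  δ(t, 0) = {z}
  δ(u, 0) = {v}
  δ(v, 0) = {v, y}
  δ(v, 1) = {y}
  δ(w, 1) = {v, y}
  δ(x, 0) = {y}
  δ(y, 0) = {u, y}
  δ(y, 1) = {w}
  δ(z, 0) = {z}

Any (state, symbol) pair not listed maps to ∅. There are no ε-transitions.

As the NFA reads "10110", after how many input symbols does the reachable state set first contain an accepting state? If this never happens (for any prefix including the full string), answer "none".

Start in {t}.
Read '1': {t} → ∅.
The set is empty and remains empty for the remaining 4 symbols.
No reachable set along the way intersects F.

none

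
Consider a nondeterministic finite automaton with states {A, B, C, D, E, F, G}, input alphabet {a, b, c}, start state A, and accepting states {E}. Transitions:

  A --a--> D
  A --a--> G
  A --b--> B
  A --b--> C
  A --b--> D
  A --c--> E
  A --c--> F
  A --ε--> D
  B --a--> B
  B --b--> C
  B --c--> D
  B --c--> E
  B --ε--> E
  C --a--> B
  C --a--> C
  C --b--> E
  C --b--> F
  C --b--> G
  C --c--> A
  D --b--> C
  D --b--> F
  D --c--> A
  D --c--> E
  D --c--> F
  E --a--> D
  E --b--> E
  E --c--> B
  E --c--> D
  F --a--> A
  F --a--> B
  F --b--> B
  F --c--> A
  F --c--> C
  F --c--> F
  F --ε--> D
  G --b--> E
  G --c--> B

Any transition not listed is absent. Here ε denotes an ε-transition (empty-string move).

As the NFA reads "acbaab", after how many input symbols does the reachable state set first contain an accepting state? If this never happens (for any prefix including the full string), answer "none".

Start: ε-closure({A}) = {A, D}.
Read 'a': A→{D, G}, D→∅; now {D, G}.
Read 'c': D→{A, E, F}, G→{B}; union {A, B, E, F}; ε-closure = {A, B, D, E, F}.
None of the earlier sets intersect F, but {A, B, D, E, F} does.

2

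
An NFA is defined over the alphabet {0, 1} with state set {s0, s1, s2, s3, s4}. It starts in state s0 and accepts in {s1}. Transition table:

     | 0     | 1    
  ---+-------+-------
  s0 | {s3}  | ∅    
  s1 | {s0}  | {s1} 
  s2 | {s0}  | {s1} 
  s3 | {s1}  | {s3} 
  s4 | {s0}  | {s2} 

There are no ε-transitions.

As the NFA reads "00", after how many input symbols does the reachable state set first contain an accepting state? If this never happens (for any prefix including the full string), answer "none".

2

Start in {s0}.
Read '0': {s0} → {s3}.
Read '0': {s3} → {s1}.
None of the earlier sets intersect F, but {s1} does.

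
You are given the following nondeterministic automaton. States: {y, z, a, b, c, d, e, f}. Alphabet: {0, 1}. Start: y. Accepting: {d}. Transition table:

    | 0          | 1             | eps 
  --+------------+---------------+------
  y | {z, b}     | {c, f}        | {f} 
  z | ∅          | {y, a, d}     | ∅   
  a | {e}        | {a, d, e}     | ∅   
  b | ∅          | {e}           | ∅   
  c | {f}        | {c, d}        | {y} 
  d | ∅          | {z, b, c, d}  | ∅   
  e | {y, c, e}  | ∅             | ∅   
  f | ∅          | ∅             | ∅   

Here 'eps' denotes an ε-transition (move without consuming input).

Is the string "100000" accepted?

No

Start: ε-closure({y}) = {y, f}.
Read '1': y→{c, f}, f→∅; union {c, f}; ε-closure = {y, c, f}.
Read '0': y→{z, b}, c→{f}, f→∅; now {z, b, f}.
Read '0': z→∅, b→∅, f→∅; now ∅.
The set is empty and remains empty for the remaining 3 symbols.
The final set ∅ contains no accepting state.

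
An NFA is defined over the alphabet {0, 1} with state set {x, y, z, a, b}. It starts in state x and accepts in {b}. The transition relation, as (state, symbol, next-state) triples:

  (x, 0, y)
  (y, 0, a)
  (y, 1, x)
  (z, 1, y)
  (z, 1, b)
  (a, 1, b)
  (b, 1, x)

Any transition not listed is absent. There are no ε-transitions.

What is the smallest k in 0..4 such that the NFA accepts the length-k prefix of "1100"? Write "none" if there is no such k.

none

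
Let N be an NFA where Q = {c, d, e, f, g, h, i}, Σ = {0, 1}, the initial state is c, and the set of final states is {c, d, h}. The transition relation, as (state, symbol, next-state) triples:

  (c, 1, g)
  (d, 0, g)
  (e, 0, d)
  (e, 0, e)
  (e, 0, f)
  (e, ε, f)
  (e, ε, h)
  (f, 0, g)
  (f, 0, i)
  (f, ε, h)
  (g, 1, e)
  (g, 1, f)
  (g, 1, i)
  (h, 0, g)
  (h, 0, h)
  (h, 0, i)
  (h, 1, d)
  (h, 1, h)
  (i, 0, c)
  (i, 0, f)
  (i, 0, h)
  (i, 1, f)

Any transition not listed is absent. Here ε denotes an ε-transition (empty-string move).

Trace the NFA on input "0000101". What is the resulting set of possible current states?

∅

Start in {c}.
Read '0': c→∅; now ∅.
The set is empty and remains empty for the remaining 6 symbols.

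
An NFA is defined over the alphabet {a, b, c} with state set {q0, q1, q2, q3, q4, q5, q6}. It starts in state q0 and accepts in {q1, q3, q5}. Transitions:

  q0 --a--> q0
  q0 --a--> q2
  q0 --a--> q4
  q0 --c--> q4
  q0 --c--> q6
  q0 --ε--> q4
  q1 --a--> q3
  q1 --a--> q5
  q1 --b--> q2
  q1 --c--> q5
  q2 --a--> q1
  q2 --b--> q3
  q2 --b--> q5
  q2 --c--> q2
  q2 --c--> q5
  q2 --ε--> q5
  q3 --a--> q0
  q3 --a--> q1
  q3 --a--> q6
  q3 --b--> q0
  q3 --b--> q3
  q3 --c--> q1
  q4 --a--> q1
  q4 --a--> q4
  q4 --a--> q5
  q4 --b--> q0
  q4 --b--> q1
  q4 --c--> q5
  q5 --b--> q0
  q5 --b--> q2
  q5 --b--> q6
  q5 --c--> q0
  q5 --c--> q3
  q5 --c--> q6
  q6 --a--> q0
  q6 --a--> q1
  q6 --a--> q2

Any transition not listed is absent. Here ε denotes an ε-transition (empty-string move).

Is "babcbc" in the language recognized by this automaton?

Yes

Start: ε-closure({q0}) = {q0, q4}.
Read 'b': {q0, q4} → {q0, q1, q4}.
Read 'a': {q0, q1, q4} → {q0, q1, q2, q3, q4, q5}.
Read 'b': {q0, q1, q2, q3, q4, q5} → {q0, q1, q2, q3, q4, q5, q6}.
Read 'c': {q0, q1, q2, q3, q4, q5, q6} → {q0, q1, q2, q3, q4, q5, q6}.
Read 'b': {q0, q1, q2, q3, q4, q5, q6} → {q0, q1, q2, q3, q4, q5, q6}.
Read 'c': {q0, q1, q2, q3, q4, q5, q6} → {q0, q1, q2, q3, q4, q5, q6}.
The final set {q0, q1, q2, q3, q4, q5, q6} contains the accepting states q1, q3, q5.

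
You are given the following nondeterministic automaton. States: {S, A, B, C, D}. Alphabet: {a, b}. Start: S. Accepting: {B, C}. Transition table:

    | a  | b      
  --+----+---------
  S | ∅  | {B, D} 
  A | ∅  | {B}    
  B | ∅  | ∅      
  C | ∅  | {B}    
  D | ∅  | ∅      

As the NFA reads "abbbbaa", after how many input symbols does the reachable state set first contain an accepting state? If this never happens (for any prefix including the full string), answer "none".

Start in {S}.
Read 'a': S→∅; now ∅.
The set is empty and remains empty for the remaining 6 symbols.
No reachable set along the way intersects F.

none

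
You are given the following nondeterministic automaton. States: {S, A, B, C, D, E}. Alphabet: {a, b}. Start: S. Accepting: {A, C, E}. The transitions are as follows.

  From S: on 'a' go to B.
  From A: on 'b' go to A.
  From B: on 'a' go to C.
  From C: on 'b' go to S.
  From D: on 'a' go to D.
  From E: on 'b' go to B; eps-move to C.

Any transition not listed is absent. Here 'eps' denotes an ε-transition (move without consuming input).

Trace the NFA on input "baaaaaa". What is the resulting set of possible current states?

∅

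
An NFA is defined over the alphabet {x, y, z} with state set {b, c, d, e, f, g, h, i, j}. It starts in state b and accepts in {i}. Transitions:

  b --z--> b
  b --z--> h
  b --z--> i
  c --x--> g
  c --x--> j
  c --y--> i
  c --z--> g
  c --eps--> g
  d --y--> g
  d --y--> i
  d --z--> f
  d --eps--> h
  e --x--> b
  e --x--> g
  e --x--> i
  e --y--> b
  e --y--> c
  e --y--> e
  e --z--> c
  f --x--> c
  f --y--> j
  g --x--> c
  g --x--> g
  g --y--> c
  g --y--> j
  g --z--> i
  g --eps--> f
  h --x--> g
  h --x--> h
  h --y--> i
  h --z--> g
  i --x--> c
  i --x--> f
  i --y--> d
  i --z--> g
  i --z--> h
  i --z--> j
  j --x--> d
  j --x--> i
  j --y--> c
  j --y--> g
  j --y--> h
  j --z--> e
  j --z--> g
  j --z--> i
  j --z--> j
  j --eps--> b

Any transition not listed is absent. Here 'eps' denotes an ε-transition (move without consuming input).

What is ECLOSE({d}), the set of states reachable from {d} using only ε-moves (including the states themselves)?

Begin with {d}.
ε-move d → h; add h.

{d, h}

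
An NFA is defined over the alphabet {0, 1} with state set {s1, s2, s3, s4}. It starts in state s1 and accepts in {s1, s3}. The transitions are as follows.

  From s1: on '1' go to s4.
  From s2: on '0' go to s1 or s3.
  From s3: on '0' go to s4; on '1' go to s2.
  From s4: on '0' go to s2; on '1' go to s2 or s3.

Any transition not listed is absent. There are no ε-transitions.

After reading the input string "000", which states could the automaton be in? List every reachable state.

Start in {s1}.
Read '0': {s1} → ∅.
The set is empty and remains empty for the remaining 2 symbols.

∅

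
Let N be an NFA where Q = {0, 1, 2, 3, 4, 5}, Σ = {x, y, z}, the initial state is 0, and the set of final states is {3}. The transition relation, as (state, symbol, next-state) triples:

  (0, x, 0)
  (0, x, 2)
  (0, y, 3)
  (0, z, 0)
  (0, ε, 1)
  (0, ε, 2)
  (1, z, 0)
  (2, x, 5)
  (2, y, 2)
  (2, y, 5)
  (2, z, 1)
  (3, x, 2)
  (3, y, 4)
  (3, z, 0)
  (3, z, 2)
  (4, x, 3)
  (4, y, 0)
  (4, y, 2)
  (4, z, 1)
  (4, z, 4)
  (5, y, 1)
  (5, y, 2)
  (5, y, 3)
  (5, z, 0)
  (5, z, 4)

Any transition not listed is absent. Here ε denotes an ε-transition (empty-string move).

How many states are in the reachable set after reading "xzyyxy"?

5

Start: ε-closure({0}) = {0, 1, 2}.
Read 'x': 0→{0, 2}, 1→∅, 2→{5}; union {0, 2, 5}; ε-closure = {0, 1, 2, 5}.
Read 'z': 0→{0}, 1→{0}, 2→{1}, 5→{0, 4}; union {0, 1, 4}; ε-closure = {0, 1, 2, 4}.
Read 'y': 0→{3}, 1→∅, 2→{2, 5}, 4→{0, 2}; union {0, 2, 3, 5}; ε-closure = {0, 1, 2, 3, 5}.
Read 'y': 0→{3}, 1→∅, 2→{2, 5}, 3→{4}, 5→{1, 2, 3}; now {1, 2, 3, 4, 5}.
Read 'x': 1→∅, 2→{5}, 3→{2}, 4→{3}, 5→∅; now {2, 3, 5}.
Read 'y': 2→{2, 5}, 3→{4}, 5→{1, 2, 3}; now {1, 2, 3, 4, 5}.
That set has 5 states.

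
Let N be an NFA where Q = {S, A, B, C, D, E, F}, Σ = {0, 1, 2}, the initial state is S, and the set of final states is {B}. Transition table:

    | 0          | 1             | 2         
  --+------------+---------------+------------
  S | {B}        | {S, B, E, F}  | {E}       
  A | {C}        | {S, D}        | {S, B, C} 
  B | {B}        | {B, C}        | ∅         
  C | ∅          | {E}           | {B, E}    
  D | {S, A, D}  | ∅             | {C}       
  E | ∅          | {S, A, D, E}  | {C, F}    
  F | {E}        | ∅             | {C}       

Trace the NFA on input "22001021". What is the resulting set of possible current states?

∅

Start in {S}.
Read '2': {S} → {E}.
Read '2': {E} → {C, F}.
Read '0': {C, F} → {E}.
Read '0': {E} → ∅.
The set is empty and remains empty for the remaining 4 symbols.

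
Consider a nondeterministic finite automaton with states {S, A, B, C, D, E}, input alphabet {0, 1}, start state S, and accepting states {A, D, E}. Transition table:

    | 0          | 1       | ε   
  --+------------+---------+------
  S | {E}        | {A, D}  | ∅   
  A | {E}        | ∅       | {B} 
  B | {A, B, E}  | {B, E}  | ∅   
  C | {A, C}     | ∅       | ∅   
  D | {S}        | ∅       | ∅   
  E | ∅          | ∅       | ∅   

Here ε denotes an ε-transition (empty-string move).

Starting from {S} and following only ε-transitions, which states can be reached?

{S}

Begin with {S}.
No ε-moves leave this set, so the closure equals the set itself.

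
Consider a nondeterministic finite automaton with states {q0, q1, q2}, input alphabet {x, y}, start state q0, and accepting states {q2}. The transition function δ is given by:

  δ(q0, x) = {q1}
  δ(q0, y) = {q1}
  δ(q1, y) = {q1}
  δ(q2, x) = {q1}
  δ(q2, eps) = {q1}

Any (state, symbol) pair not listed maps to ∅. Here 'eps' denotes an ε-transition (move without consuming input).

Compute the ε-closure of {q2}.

Begin with {q2}.
ε-move q2 → q1; add q1.

{q1, q2}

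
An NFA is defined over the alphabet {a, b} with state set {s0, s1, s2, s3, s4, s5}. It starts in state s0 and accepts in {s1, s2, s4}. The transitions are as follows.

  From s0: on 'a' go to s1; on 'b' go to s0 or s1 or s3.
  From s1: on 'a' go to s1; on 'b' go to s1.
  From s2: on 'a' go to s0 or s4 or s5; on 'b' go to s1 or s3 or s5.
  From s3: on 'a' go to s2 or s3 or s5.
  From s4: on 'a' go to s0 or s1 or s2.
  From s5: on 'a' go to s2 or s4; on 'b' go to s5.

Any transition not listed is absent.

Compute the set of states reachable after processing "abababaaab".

Start in {s0}.
Read 'a': s0→{s1}; now {s1}.
Read 'b': s1→{s1}; now {s1}.
Read 'a': s1→{s1}; now {s1}.
Read 'b': s1→{s1}; now {s1}.
Read 'a': s1→{s1}; now {s1}.
Read 'b': s1→{s1}; now {s1}.
Read 'a': s1→{s1}; now {s1}.
Read 'a': s1→{s1}; now {s1}.
Read 'a': s1→{s1}; now {s1}.
Read 'b': s1→{s1}; now {s1}.

{s1}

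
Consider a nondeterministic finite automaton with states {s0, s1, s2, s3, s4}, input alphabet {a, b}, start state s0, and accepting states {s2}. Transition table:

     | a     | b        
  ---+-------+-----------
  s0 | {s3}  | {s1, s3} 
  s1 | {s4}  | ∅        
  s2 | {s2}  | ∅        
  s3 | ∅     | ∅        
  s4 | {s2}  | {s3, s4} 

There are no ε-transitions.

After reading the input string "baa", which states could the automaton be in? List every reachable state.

Start in {s0}.
Read 'b': s0→{s1, s3}; now {s1, s3}.
Read 'a': s1→{s4}, s3→∅; now {s4}.
Read 'a': s4→{s2}; now {s2}.

{s2}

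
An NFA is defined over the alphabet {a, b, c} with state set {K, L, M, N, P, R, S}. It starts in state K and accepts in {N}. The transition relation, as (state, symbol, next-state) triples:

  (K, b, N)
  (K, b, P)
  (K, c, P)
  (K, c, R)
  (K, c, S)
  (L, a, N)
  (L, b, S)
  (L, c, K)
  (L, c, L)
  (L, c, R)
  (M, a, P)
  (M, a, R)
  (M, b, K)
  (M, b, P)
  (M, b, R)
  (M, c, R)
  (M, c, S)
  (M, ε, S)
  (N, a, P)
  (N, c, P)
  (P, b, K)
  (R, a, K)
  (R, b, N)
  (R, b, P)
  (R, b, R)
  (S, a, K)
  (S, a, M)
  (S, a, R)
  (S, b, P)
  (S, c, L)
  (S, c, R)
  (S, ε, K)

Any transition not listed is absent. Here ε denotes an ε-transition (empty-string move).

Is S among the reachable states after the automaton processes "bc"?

No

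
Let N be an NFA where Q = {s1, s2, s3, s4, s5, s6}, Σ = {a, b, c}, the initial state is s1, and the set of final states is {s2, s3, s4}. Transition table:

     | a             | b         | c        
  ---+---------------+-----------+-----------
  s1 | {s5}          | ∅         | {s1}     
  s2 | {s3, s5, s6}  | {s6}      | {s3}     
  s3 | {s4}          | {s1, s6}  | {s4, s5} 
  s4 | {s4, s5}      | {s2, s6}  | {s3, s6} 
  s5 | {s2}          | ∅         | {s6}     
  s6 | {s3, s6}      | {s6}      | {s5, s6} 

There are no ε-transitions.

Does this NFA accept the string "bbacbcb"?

No

Start in {s1}.
Read 'b': s1→∅; now ∅.
The set is empty and remains empty for the remaining 6 symbols.
The final set ∅ contains no accepting state.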